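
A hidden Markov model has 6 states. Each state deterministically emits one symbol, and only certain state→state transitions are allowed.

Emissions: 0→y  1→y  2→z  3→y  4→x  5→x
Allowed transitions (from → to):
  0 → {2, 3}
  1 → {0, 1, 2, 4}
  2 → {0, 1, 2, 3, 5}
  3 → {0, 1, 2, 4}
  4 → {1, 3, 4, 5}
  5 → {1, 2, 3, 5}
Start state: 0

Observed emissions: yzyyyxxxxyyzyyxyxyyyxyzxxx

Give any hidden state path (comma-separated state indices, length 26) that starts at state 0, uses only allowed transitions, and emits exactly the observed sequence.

  pos 0: y in {0,1,3}, choose 0; start
  pos 1: z in {2}, choose 2; 0->2 ok
  pos 2: y in {0,1,3}, choose 3; 2->3 ok
  pos 3: y in {0,1,3}, choose 0; 3->0 ok
  pos 4: y in {0,1,3}, choose 3; 0->3 ok
  pos 5: x in {4,5}, choose 4; 3->4 ok
  pos 6: x in {4,5}, choose 4; 4->4 ok
  pos 7: x in {4,5}, choose 4; 4->4 ok
  pos 8: x in {4,5}, choose 5; 4->5 ok
  pos 9: y in {0,1,3}, choose 3; 5->3 ok
  pos 10: y in {0,1,3}, choose 0; 3->0 ok
  pos 11: z in {2}, choose 2; 0->2 ok
  pos 12: y in {0,1,3}, choose 3; 2->3 ok
  pos 13: y in {0,1,3}, choose 1; 3->1 ok
  pos 14: x in {4,5}, choose 4; 1->4 ok
  pos 15: y in {0,1,3}, choose 3; 4->3 ok
  pos 16: x in {4,5}, choose 4; 3->4 ok
  pos 17: y in {0,1,3}, choose 3; 4->3 ok
  pos 18: y in {0,1,3}, choose 0; 3->0 ok
  pos 19: y in {0,1,3}, choose 3; 0->3 ok
  pos 20: x in {4,5}, choose 4; 3->4 ok
  pos 21: y in {0,1,3}, choose 3; 4->3 ok
  pos 22: z in {2}, choose 2; 3->2 ok
  pos 23: x in {4,5}, choose 5; 2->5 ok
  pos 24: x in {4,5}, choose 5; 5->5 ok
  pos 25: x in {4,5}, choose 5; 5->5 ok

0,2,3,0,3,4,4,4,5,3,0,2,3,1,4,3,4,3,0,3,4,3,2,5,5,5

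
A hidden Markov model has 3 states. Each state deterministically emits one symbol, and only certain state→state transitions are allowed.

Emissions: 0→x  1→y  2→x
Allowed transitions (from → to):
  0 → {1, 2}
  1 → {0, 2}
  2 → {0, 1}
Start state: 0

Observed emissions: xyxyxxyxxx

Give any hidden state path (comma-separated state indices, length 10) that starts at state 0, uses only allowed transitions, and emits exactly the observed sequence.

0,1,0,1,2,0,1,2,0,2

  t0 'x' -> {0,2}, take 0 (start)
  t1 'y' -> {1}, take 1 (0->1 ok)
  t2 'x' -> {0,2}, take 0 (1->0 ok)
  t3 'y' -> {1}, take 1 (0->1 ok)
  t4 'x' -> {0,2}, take 2 (1->2 ok)
  t5 'x' -> {0,2}, take 0 (2->0 ok)
  t6 'y' -> {1}, take 1 (0->1 ok)
  t7 'x' -> {0,2}, take 2 (1->2 ok)
  t8 'x' -> {0,2}, take 0 (2->0 ok)
  t9 'x' -> {0,2}, take 2 (0->2 ok)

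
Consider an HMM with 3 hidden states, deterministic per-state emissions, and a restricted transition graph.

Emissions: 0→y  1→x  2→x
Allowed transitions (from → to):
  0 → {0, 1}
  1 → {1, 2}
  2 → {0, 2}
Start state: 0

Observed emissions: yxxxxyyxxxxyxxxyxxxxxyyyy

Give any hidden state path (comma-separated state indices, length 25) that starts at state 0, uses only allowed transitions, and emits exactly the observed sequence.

  pos 0: y in {0}, choose 0; start
  pos 1: x in {1,2}, choose 1; 0->1 ok
  pos 2: x in {1,2}, choose 1; 1->1 ok
  pos 3: x in {1,2}, choose 1; 1->1 ok
  pos 4: x in {1,2}, choose 2; 1->2 ok
  pos 5: y in {0}, choose 0; 2->0 ok
  pos 6: y in {0}, choose 0; 0->0 ok
  pos 7: x in {1,2}, choose 1; 0->1 ok
  pos 8: x in {1,2}, choose 1; 1->1 ok
  pos 9: x in {1,2}, choose 1; 1->1 ok
  pos 10: x in {1,2}, choose 2; 1->2 ok
  pos 11: y in {0}, choose 0; 2->0 ok
  pos 12: x in {1,2}, choose 1; 0->1 ok
  pos 13: x in {1,2}, choose 2; 1->2 ok
  pos 14: x in {1,2}, choose 2; 2->2 ok
  pos 15: y in {0}, choose 0; 2->0 ok
  pos 16: x in {1,2}, choose 1; 0->1 ok
  pos 17: x in {1,2}, choose 1; 1->1 ok
  pos 18: x in {1,2}, choose 1; 1->1 ok
  pos 19: x in {1,2}, choose 2; 1->2 ok
  pos 20: x in {1,2}, choose 2; 2->2 ok
  pos 21: y in {0}, choose 0; 2->0 ok
  pos 22: y in {0}, choose 0; 0->0 ok
  pos 23: y in {0}, choose 0; 0->0 ok
  pos 24: y in {0}, choose 0; 0->0 ok

0,1,1,1,2,0,0,1,1,1,2,0,1,2,2,0,1,1,1,2,2,0,0,0,0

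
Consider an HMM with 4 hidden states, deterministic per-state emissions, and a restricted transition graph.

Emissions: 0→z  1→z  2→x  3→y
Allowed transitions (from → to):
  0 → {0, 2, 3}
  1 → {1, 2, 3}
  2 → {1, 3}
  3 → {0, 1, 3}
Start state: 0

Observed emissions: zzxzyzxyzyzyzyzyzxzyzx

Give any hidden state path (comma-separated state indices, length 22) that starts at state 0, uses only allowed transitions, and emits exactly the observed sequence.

0,0,2,1,3,1,2,3,0,3,0,3,1,3,0,3,1,2,1,3,0,2

  t0 'z' -> {0,1}, take 0 (start)
  t1 'z' -> {0,1}, take 0 (0->0 ok)
  t2 'x' -> {2}, take 2 (0->2 ok)
  t3 'z' -> {0,1}, take 1 (2->1 ok)
  t4 'y' -> {3}, take 3 (1->3 ok)
  t5 'z' -> {0,1}, take 1 (3->1 ok)
  t6 'x' -> {2}, take 2 (1->2 ok)
  t7 'y' -> {3}, take 3 (2->3 ok)
  t8 'z' -> {0,1}, take 0 (3->0 ok)
  t9 'y' -> {3}, take 3 (0->3 ok)
  t10 'z' -> {0,1}, take 0 (3->0 ok)
  t11 'y' -> {3}, take 3 (0->3 ok)
  t12 'z' -> {0,1}, take 1 (3->1 ok)
  t13 'y' -> {3}, take 3 (1->3 ok)
  t14 'z' -> {0,1}, take 0 (3->0 ok)
  t15 'y' -> {3}, take 3 (0->3 ok)
  t16 'z' -> {0,1}, take 1 (3->1 ok)
  t17 'x' -> {2}, take 2 (1->2 ok)
  t18 'z' -> {0,1}, take 1 (2->1 ok)
  t19 'y' -> {3}, take 3 (1->3 ok)
  t20 'z' -> {0,1}, take 0 (3->0 ok)
  t21 'x' -> {2}, take 2 (0->2 ok)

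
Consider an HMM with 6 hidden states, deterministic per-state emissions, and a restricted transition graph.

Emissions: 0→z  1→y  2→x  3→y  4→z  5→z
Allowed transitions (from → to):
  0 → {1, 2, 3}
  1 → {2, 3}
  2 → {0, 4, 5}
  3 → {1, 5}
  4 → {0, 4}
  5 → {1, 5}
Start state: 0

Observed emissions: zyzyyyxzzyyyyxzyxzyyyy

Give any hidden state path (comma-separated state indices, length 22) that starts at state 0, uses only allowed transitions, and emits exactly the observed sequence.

  0: obs=z cand={0,4,5} pick 0 [start]
  1: obs=y cand={1,3} pick 3 [0->3 ok]
  2: obs=z cand={0,4,5} pick 5 [3->5 ok]
  3: obs=y cand={1,3} pick 1 [5->1 ok]
  4: obs=y cand={1,3} pick 3 [1->3 ok]
  5: obs=y cand={1,3} pick 1 [3->1 ok]
  6: obs=x cand={2} pick 2 [1->2 ok]
  7: obs=z cand={0,4,5} pick 4 [2->4 ok]
  8: obs=z cand={0,4,5} pick 0 [4->0 ok]
  9: obs=y cand={1,3} pick 3 [0->3 ok]
  10: obs=y cand={1,3} pick 1 [3->1 ok]
  11: obs=y cand={1,3} pick 3 [1->3 ok]
  12: obs=y cand={1,3} pick 1 [3->1 ok]
  13: obs=x cand={2} pick 2 [1->2 ok]
  14: obs=z cand={0,4,5} pick 5 [2->5 ok]
  15: obs=y cand={1,3} pick 1 [5->1 ok]
  16: obs=x cand={2} pick 2 [1->2 ok]
  17: obs=z cand={0,4,5} pick 0 [2->0 ok]
  18: obs=y cand={1,3} pick 3 [0->3 ok]
  19: obs=y cand={1,3} pick 1 [3->1 ok]
  20: obs=y cand={1,3} pick 3 [1->3 ok]
  21: obs=y cand={1,3} pick 1 [3->1 ok]

0,3,5,1,3,1,2,4,0,3,1,3,1,2,5,1,2,0,3,1,3,1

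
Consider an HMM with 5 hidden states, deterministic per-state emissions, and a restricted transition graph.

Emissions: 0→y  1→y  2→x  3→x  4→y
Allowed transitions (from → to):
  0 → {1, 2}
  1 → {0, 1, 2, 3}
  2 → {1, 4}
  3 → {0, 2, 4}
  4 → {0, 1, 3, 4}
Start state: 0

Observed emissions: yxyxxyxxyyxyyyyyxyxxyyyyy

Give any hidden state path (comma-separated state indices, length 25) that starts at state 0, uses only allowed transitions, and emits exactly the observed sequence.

  [0] y  {0,1,4}  => 0  start
  [1] x  {2,3}  => 2  0->2 ok
  [2] y  {0,1,4}  => 4  2->4 ok
  [3] x  {2,3}  => 3  4->3 ok
  [4] x  {2,3}  => 2  3->2 ok
  [5] y  {0,1,4}  => 4  2->4 ok
  [6] x  {2,3}  => 3  4->3 ok
  [7] x  {2,3}  => 2  3->2 ok
  [8] y  {0,1,4}  => 1  2->1 ok
  [9] y  {0,1,4}  => 1  1->1 ok
  [10] x  {2,3}  => 2  1->2 ok
  [11] y  {0,1,4}  => 4  2->4 ok
  [12] y  {0,1,4}  => 4  4->4 ok
  [13] y  {0,1,4}  => 4  4->4 ok
  [14] y  {0,1,4}  => 0  4->0 ok
  [15] y  {0,1,4}  => 1  0->1 ok
  [16] x  {2,3}  => 2  1->2 ok
  [17] y  {0,1,4}  => 1  2->1 ok
  [18] x  {2,3}  => 3  1->3 ok
  [19] x  {2,3}  => 2  3->2 ok
  [20] y  {0,1,4}  => 1  2->1 ok
  [21] y  {0,1,4}  => 0  1->0 ok
  [22] y  {0,1,4}  => 1  0->1 ok
  [23] y  {0,1,4}  => 1  1->1 ok
  [24] y  {0,1,4}  => 1  1->1 ok

0,2,4,3,2,4,3,2,1,1,2,4,4,4,0,1,2,1,3,2,1,0,1,1,1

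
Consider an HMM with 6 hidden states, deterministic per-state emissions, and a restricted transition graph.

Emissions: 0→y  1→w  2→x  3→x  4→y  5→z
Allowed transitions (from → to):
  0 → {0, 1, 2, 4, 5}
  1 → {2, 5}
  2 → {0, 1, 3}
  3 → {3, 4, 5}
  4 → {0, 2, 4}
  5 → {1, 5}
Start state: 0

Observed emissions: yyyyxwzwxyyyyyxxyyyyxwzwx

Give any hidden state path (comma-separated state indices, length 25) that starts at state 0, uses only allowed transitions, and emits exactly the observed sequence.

  0: obs=y cand={0,4} pick 0 [start]
  1: obs=y cand={0,4} pick 4 [0->4 ok]
  2: obs=y cand={0,4} pick 0 [4->0 ok]
  3: obs=y cand={0,4} pick 4 [0->4 ok]
  4: obs=x cand={2,3} pick 2 [4->2 ok]
  5: obs=w cand={1} pick 1 [2->1 ok]
  6: obs=z cand={5} pick 5 [1->5 ok]
  7: obs=w cand={1} pick 1 [5->1 ok]
  8: obs=x cand={2,3} pick 2 [1->2 ok]
  9: obs=y cand={0,4} pick 0 [2->0 ok]
  10: obs=y cand={0,4} pick 4 [0->4 ok]
  11: obs=y cand={0,4} pick 4 [4->4 ok]
  12: obs=y cand={0,4} pick 0 [4->0 ok]
  13: obs=y cand={0,4} pick 4 [0->4 ok]
  14: obs=x cand={2,3} pick 2 [4->2 ok]
  15: obs=x cand={2,3} pick 3 [2->3 ok]
  16: obs=y cand={0,4} pick 4 [3->4 ok]
  17: obs=y cand={0,4} pick 4 [4->4 ok]
  18: obs=y cand={0,4} pick 4 [4->4 ok]
  19: obs=y cand={0,4} pick 0 [4->0 ok]
  20: obs=x cand={2,3} pick 2 [0->2 ok]
  21: obs=w cand={1} pick 1 [2->1 ok]
  22: obs=z cand={5} pick 5 [1->5 ok]
  23: obs=w cand={1} pick 1 [5->1 ok]
  24: obs=x cand={2,3} pick 2 [1->2 ok]

0,4,0,4,2,1,5,1,2,0,4,4,0,4,2,3,4,4,4,0,2,1,5,1,2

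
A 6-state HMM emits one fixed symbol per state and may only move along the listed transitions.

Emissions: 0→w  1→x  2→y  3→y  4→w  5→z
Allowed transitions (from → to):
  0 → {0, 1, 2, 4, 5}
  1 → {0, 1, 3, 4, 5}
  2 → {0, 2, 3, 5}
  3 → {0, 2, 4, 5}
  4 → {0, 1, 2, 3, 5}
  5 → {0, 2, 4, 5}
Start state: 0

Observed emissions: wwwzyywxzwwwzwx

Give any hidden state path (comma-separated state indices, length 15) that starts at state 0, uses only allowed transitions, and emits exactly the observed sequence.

0,4,0,5,2,2,0,1,5,4,0,4,5,4,1

  t0 'w' -> {0,4}, take 0 (start)
  t1 'w' -> {0,4}, take 4 (0->4 ok)
  t2 'w' -> {0,4}, take 0 (4->0 ok)
  t3 'z' -> {5}, take 5 (0->5 ok)
  t4 'y' -> {2,3}, take 2 (5->2 ok)
  t5 'y' -> {2,3}, take 2 (2->2 ok)
  t6 'w' -> {0,4}, take 0 (2->0 ok)
  t7 'x' -> {1}, take 1 (0->1 ok)
  t8 'z' -> {5}, take 5 (1->5 ok)
  t9 'w' -> {0,4}, take 4 (5->4 ok)
  t10 'w' -> {0,4}, take 0 (4->0 ok)
  t11 'w' -> {0,4}, take 4 (0->4 ok)
  t12 'z' -> {5}, take 5 (4->5 ok)
  t13 'w' -> {0,4}, take 4 (5->4 ok)
  t14 'x' -> {1}, take 1 (4->1 ok)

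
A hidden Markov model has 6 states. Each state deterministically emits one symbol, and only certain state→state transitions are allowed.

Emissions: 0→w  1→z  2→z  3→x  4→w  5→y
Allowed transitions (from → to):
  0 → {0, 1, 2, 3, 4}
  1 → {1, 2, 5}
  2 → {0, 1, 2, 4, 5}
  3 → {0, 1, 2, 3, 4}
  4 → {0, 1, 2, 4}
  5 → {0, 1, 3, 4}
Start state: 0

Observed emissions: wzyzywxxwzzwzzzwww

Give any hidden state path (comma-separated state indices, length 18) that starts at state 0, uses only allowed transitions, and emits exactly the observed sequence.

  t0 'w' -> {0,4}, take 0 (start)
  t1 'z' -> {1,2}, take 1 (0->1 ok)
  t2 'y' -> {5}, take 5 (1->5 ok)
  t3 'z' -> {1,2}, take 1 (5->1 ok)
  t4 'y' -> {5}, take 5 (1->5 ok)
  t5 'w' -> {0,4}, take 0 (5->0 ok)
  t6 'x' -> {3}, take 3 (0->3 ok)
  t7 'x' -> {3}, take 3 (3->3 ok)
  t8 'w' -> {0,4}, take 0 (3->0 ok)
  t9 'z' -> {1,2}, take 2 (0->2 ok)
  t10 'z' -> {1,2}, take 2 (2->2 ok)
  t11 'w' -> {0,4}, take 4 (2->4 ok)
  t12 'z' -> {1,2}, take 1 (4->1 ok)
  t13 'z' -> {1,2}, take 1 (1->1 ok)
  t14 'z' -> {1,2}, take 2 (1->2 ok)
  t15 'w' -> {0,4}, take 0 (2->0 ok)
  t16 'w' -> {0,4}, take 4 (0->4 ok)
  t17 'w' -> {0,4}, take 0 (4->0 ok)

0,1,5,1,5,0,3,3,0,2,2,4,1,1,2,0,4,0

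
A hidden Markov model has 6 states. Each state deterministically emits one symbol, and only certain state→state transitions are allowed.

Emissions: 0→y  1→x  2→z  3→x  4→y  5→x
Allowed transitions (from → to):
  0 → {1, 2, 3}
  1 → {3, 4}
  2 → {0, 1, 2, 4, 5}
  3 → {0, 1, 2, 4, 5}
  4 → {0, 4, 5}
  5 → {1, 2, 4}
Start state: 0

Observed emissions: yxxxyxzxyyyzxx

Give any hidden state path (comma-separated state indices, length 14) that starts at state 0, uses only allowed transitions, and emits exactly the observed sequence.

0,3,1,3,0,3,2,1,4,4,0,2,1,3

  0: obs=y cand={0,4} pick 0 [start]
  1: obs=x cand={1,3,5} pick 3 [0->3 ok]
  2: obs=x cand={1,3,5} pick 1 [3->1 ok]
  3: obs=x cand={1,3,5} pick 3 [1->3 ok]
  4: obs=y cand={0,4} pick 0 [3->0 ok]
  5: obs=x cand={1,3,5} pick 3 [0->3 ok]
  6: obs=z cand={2} pick 2 [3->2 ok]
  7: obs=x cand={1,3,5} pick 1 [2->1 ok]
  8: obs=y cand={0,4} pick 4 [1->4 ok]
  9: obs=y cand={0,4} pick 4 [4->4 ok]
  10: obs=y cand={0,4} pick 0 [4->0 ok]
  11: obs=z cand={2} pick 2 [0->2 ok]
  12: obs=x cand={1,3,5} pick 1 [2->1 ok]
  13: obs=x cand={1,3,5} pick 3 [1->3 ok]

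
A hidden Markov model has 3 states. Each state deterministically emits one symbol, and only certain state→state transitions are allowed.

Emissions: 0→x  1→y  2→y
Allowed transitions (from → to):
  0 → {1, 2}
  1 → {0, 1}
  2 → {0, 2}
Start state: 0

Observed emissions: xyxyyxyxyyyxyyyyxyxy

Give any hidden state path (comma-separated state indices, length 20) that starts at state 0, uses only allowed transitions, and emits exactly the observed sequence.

0,1,0,1,1,0,2,0,1,1,1,0,2,2,2,2,0,1,0,1

  0: obs=x cand={0} pick 0 [start]
  1: obs=y cand={1,2} pick 1 [0->1 ok]
  2: obs=x cand={0} pick 0 [1->0 ok]
  3: obs=y cand={1,2} pick 1 [0->1 ok]
  4: obs=y cand={1,2} pick 1 [1->1 ok]
  5: obs=x cand={0} pick 0 [1->0 ok]
  6: obs=y cand={1,2} pick 2 [0->2 ok]
  7: obs=x cand={0} pick 0 [2->0 ok]
  8: obs=y cand={1,2} pick 1 [0->1 ok]
  9: obs=y cand={1,2} pick 1 [1->1 ok]
  10: obs=y cand={1,2} pick 1 [1->1 ok]
  11: obs=x cand={0} pick 0 [1->0 ok]
  12: obs=y cand={1,2} pick 2 [0->2 ok]
  13: obs=y cand={1,2} pick 2 [2->2 ok]
  14: obs=y cand={1,2} pick 2 [2->2 ok]
  15: obs=y cand={1,2} pick 2 [2->2 ok]
  16: obs=x cand={0} pick 0 [2->0 ok]
  17: obs=y cand={1,2} pick 1 [0->1 ok]
  18: obs=x cand={0} pick 0 [1->0 ok]
  19: obs=y cand={1,2} pick 1 [0->1 ok]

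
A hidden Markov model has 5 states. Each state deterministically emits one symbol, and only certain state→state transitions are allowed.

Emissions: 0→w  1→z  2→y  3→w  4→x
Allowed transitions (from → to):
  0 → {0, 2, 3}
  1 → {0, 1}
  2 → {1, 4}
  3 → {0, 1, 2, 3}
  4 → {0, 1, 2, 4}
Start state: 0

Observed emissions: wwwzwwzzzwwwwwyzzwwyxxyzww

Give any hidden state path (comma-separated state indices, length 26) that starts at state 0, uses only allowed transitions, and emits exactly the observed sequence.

0,3,3,1,0,3,1,1,1,0,0,0,0,0,2,1,1,0,3,2,4,4,2,1,0,3

  [0] w  {0,3}  => 0  start
  [1] w  {0,3}  => 3  0->3 ok
  [2] w  {0,3}  => 3  3->3 ok
  [3] z  {1}  => 1  3->1 ok
  [4] w  {0,3}  => 0  1->0 ok
  [5] w  {0,3}  => 3  0->3 ok
  [6] z  {1}  => 1  3->1 ok
  [7] z  {1}  => 1  1->1 ok
  [8] z  {1}  => 1  1->1 ok
  [9] w  {0,3}  => 0  1->0 ok
  [10] w  {0,3}  => 0  0->0 ok
  [11] w  {0,3}  => 0  0->0 ok
  [12] w  {0,3}  => 0  0->0 ok
  [13] w  {0,3}  => 0  0->0 ok
  [14] y  {2}  => 2  0->2 ok
  [15] z  {1}  => 1  2->1 ok
  [16] z  {1}  => 1  1->1 ok
  [17] w  {0,3}  => 0  1->0 ok
  [18] w  {0,3}  => 3  0->3 ok
  [19] y  {2}  => 2  3->2 ok
  [20] x  {4}  => 4  2->4 ok
  [21] x  {4}  => 4  4->4 ok
  [22] y  {2}  => 2  4->2 ok
  [23] z  {1}  => 1  2->1 ok
  [24] w  {0,3}  => 0  1->0 ok
  [25] w  {0,3}  => 3  0->3 ok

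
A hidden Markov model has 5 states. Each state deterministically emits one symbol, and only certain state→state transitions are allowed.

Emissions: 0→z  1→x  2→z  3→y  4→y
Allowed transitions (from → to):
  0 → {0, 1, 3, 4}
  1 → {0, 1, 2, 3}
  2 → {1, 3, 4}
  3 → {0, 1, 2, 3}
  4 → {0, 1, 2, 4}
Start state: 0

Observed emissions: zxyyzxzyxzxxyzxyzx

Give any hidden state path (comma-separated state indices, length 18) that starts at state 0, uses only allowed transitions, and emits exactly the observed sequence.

  pos 0: z in {0,2}, choose 0; start
  pos 1: x in {1}, choose 1; 0->1 ok
  pos 2: y in {3,4}, choose 3; 1->3 ok
  pos 3: y in {3,4}, choose 3; 3->3 ok
  pos 4: z in {0,2}, choose 2; 3->2 ok
  pos 5: x in {1}, choose 1; 2->1 ok
  pos 6: z in {0,2}, choose 2; 1->2 ok
  pos 7: y in {3,4}, choose 3; 2->3 ok
  pos 8: x in {1}, choose 1; 3->1 ok
  pos 9: z in {0,2}, choose 0; 1->0 ok
  pos 10: x in {1}, choose 1; 0->1 ok
  pos 11: x in {1}, choose 1; 1->1 ok
  pos 12: y in {3,4}, choose 3; 1->3 ok
  pos 13: z in {0,2}, choose 2; 3->2 ok
  pos 14: x in {1}, choose 1; 2->1 ok
  pos 15: y in {3,4}, choose 3; 1->3 ok
  pos 16: z in {0,2}, choose 0; 3->0 ok
  pos 17: x in {1}, choose 1; 0->1 ok

0,1,3,3,2,1,2,3,1,0,1,1,3,2,1,3,0,1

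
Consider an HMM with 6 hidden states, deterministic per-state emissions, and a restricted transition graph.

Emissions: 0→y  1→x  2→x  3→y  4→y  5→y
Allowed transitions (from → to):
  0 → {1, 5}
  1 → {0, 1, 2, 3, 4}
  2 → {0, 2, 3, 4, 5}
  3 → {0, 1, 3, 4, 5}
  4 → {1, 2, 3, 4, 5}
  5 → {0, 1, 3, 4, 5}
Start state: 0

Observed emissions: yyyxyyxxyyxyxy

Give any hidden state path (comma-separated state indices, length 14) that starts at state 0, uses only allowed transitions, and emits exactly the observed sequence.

0,5,4,1,4,3,1,1,3,3,1,3,1,4

  pos 0: y in {0,3,4,5}, choose 0; start
  pos 1: y in {0,3,4,5}, choose 5; 0->5 ok
  pos 2: y in {0,3,4,5}, choose 4; 5->4 ok
  pos 3: x in {1,2}, choose 1; 4->1 ok
  pos 4: y in {0,3,4,5}, choose 4; 1->4 ok
  pos 5: y in {0,3,4,5}, choose 3; 4->3 ok
  pos 6: x in {1,2}, choose 1; 3->1 ok
  pos 7: x in {1,2}, choose 1; 1->1 ok
  pos 8: y in {0,3,4,5}, choose 3; 1->3 ok
  pos 9: y in {0,3,4,5}, choose 3; 3->3 ok
  pos 10: x in {1,2}, choose 1; 3->1 ok
  pos 11: y in {0,3,4,5}, choose 3; 1->3 ok
  pos 12: x in {1,2}, choose 1; 3->1 ok
  pos 13: y in {0,3,4,5}, choose 4; 1->4 ok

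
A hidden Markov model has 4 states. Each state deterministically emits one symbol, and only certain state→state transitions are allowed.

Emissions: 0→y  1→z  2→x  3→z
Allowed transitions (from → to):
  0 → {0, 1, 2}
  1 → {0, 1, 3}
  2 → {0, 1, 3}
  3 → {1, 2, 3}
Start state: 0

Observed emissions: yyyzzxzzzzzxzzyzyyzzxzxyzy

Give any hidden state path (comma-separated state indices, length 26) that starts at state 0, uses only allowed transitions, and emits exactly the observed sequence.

  [0] y  {0}  => 0  start
  [1] y  {0}  => 0  0->0 ok
  [2] y  {0}  => 0  0->0 ok
  [3] z  {1,3}  => 1  0->1 ok
  [4] z  {1,3}  => 3  1->3 ok
  [5] x  {2}  => 2  3->2 ok
  [6] z  {1,3}  => 1  2->1 ok
  [7] z  {1,3}  => 3  1->3 ok
  [8] z  {1,3}  => 1  3->1 ok
  [9] z  {1,3}  => 1  1->1 ok
  [10] z  {1,3}  => 3  1->3 ok
  [11] x  {2}  => 2  3->2 ok
  [12] z  {1,3}  => 1  2->1 ok
  [13] z  {1,3}  => 1  1->1 ok
  [14] y  {0}  => 0  1->0 ok
  [15] z  {1,3}  => 1  0->1 ok
  [16] y  {0}  => 0  1->0 ok
  [17] y  {0}  => 0  0->0 ok
  [18] z  {1,3}  => 1  0->1 ok
  [19] z  {1,3}  => 3  1->3 ok
  [20] x  {2}  => 2  3->2 ok
  [21] z  {1,3}  => 3  2->3 ok
  [22] x  {2}  => 2  3->2 ok
  [23] y  {0}  => 0  2->0 ok
  [24] z  {1,3}  => 1  0->1 ok
  [25] y  {0}  => 0  1->0 ok

0,0,0,1,3,2,1,3,1,1,3,2,1,1,0,1,0,0,1,3,2,3,2,0,1,0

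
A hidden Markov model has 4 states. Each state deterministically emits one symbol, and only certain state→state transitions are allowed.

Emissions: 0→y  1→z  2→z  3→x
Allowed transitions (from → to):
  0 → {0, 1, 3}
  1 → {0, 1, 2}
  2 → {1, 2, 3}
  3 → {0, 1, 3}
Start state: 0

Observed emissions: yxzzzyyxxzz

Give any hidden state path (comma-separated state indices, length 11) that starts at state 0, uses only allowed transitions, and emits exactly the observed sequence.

  t0 'y' -> {0}, take 0 (start)
  t1 'x' -> {3}, take 3 (0->3 ok)
  t2 'z' -> {1,2}, take 1 (3->1 ok)
  t3 'z' -> {1,2}, take 1 (1->1 ok)
  t4 'z' -> {1,2}, take 1 (1->1 ok)
  t5 'y' -> {0}, take 0 (1->0 ok)
  t6 'y' -> {0}, take 0 (0->0 ok)
  t7 'x' -> {3}, take 3 (0->3 ok)
  t8 'x' -> {3}, take 3 (3->3 ok)
  t9 'z' -> {1,2}, take 1 (3->1 ok)
  t10 'z' -> {1,2}, take 1 (1->1 ok)

0,3,1,1,1,0,0,3,3,1,1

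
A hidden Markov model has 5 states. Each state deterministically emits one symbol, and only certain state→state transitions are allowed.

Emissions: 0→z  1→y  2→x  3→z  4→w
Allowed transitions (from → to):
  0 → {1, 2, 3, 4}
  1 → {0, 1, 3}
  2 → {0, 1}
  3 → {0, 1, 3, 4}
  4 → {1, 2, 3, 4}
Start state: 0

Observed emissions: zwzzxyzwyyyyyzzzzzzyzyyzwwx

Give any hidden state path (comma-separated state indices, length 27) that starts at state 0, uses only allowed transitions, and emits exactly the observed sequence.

  t0 'z' -> {0,3}, take 0 (start)
  t1 'w' -> {4}, take 4 (0->4 ok)
  t2 'z' -> {0,3}, take 3 (4->3 ok)
  t3 'z' -> {0,3}, take 0 (3->0 ok)
  t4 'x' -> {2}, take 2 (0->2 ok)
  t5 'y' -> {1}, take 1 (2->1 ok)
  t6 'z' -> {0,3}, take 0 (1->0 ok)
  t7 'w' -> {4}, take 4 (0->4 ok)
  t8 'y' -> {1}, take 1 (4->1 ok)
  t9 'y' -> {1}, take 1 (1->1 ok)
  t10 'y' -> {1}, take 1 (1->1 ok)
  t11 'y' -> {1}, take 1 (1->1 ok)
  t12 'y' -> {1}, take 1 (1->1 ok)
  t13 'z' -> {0,3}, take 3 (1->3 ok)
  t14 'z' -> {0,3}, take 3 (3->3 ok)
  t15 'z' -> {0,3}, take 3 (3->3 ok)
  t16 'z' -> {0,3}, take 0 (3->0 ok)
  t17 'z' -> {0,3}, take 3 (0->3 ok)
  t18 'z' -> {0,3}, take 0 (3->0 ok)
  t19 'y' -> {1}, take 1 (0->1 ok)
  t20 'z' -> {0,3}, take 3 (1->3 ok)
  t21 'y' -> {1}, take 1 (3->1 ok)
  t22 'y' -> {1}, take 1 (1->1 ok)
  t23 'z' -> {0,3}, take 0 (1->0 ok)
  t24 'w' -> {4}, take 4 (0->4 ok)
  t25 'w' -> {4}, take 4 (4->4 ok)
  t26 'x' -> {2}, take 2 (4->2 ok)

0,4,3,0,2,1,0,4,1,1,1,1,1,3,3,3,0,3,0,1,3,1,1,0,4,4,2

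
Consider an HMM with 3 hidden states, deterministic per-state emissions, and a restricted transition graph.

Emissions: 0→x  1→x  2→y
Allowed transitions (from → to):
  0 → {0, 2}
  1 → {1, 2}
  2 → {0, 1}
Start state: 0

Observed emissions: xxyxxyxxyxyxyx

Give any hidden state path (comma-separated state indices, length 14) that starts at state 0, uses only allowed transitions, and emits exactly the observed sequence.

0,0,2,1,1,2,0,0,2,1,2,1,2,1

  t0 'x' -> {0,1}, take 0 (start)
  t1 'x' -> {0,1}, take 0 (0->0 ok)
  t2 'y' -> {2}, take 2 (0->2 ok)
  t3 'x' -> {0,1}, take 1 (2->1 ok)
  t4 'x' -> {0,1}, take 1 (1->1 ok)
  t5 'y' -> {2}, take 2 (1->2 ok)
  t6 'x' -> {0,1}, take 0 (2->0 ok)
  t7 'x' -> {0,1}, take 0 (0->0 ok)
  t8 'y' -> {2}, take 2 (0->2 ok)
  t9 'x' -> {0,1}, take 1 (2->1 ok)
  t10 'y' -> {2}, take 2 (1->2 ok)
  t11 'x' -> {0,1}, take 1 (2->1 ok)
  t12 'y' -> {2}, take 2 (1->2 ok)
  t13 'x' -> {0,1}, take 1 (2->1 ok)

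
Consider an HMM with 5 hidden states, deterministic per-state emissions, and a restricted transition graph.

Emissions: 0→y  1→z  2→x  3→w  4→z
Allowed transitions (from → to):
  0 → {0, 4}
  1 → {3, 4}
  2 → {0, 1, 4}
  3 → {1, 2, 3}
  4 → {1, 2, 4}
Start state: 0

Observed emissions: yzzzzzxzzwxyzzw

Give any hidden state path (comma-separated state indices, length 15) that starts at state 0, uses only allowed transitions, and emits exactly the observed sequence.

0,4,4,4,4,4,2,4,1,3,2,0,4,1,3

  pos 0: y in {0}, choose 0; start
  pos 1: z in {1,4}, choose 4; 0->4 ok
  pos 2: z in {1,4}, choose 4; 4->4 ok
  pos 3: z in {1,4}, choose 4; 4->4 ok
  pos 4: z in {1,4}, choose 4; 4->4 ok
  pos 5: z in {1,4}, choose 4; 4->4 ok
  pos 6: x in {2}, choose 2; 4->2 ok
  pos 7: z in {1,4}, choose 4; 2->4 ok
  pos 8: z in {1,4}, choose 1; 4->1 ok
  pos 9: w in {3}, choose 3; 1->3 ok
  pos 10: x in {2}, choose 2; 3->2 ok
  pos 11: y in {0}, choose 0; 2->0 ok
  pos 12: z in {1,4}, choose 4; 0->4 ok
  pos 13: z in {1,4}, choose 1; 4->1 ok
  pos 14: w in {3}, choose 3; 1->3 ok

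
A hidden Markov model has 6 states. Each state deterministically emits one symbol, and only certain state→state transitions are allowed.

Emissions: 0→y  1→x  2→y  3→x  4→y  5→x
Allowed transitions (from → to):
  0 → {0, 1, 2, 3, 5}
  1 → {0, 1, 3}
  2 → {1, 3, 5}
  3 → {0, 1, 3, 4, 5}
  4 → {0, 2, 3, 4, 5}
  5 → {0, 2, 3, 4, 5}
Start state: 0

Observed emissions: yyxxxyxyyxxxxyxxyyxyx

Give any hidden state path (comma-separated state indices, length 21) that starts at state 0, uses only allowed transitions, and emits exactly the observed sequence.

0,0,3,3,1,0,1,0,2,1,3,3,5,0,3,3,0,2,5,2,1

  t0 'y' -> {0,2,4}, take 0 (start)
  t1 'y' -> {0,2,4}, take 0 (0->0 ok)
  t2 'x' -> {1,3,5}, take 3 (0->3 ok)
  t3 'x' -> {1,3,5}, take 3 (3->3 ok)
  t4 'x' -> {1,3,5}, take 1 (3->1 ok)
  t5 'y' -> {0,2,4}, take 0 (1->0 ok)
  t6 'x' -> {1,3,5}, take 1 (0->1 ok)
  t7 'y' -> {0,2,4}, take 0 (1->0 ok)
  t8 'y' -> {0,2,4}, take 2 (0->2 ok)
  t9 'x' -> {1,3,5}, take 1 (2->1 ok)
  t10 'x' -> {1,3,5}, take 3 (1->3 ok)
  t11 'x' -> {1,3,5}, take 3 (3->3 ok)
  t12 'x' -> {1,3,5}, take 5 (3->5 ok)
  t13 'y' -> {0,2,4}, take 0 (5->0 ok)
  t14 'x' -> {1,3,5}, take 3 (0->3 ok)
  t15 'x' -> {1,3,5}, take 3 (3->3 ok)
  t16 'y' -> {0,2,4}, take 0 (3->0 ok)
  t17 'y' -> {0,2,4}, take 2 (0->2 ok)
  t18 'x' -> {1,3,5}, take 5 (2->5 ok)
  t19 'y' -> {0,2,4}, take 2 (5->2 ok)
  t20 'x' -> {1,3,5}, take 1 (2->1 ok)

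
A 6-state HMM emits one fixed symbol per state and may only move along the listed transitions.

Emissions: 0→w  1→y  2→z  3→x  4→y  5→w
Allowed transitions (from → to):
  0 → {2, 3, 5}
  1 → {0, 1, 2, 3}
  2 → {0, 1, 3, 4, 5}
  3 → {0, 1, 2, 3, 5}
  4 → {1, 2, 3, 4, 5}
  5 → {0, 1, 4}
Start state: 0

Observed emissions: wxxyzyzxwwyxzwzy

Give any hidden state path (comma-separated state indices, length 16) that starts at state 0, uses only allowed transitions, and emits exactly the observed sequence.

  pos 0: w in {0,5}, choose 0; start
  pos 1: x in {3}, choose 3; 0->3 ok
  pos 2: x in {3}, choose 3; 3->3 ok
  pos 3: y in {1,4}, choose 1; 3->1 ok
  pos 4: z in {2}, choose 2; 1->2 ok
  pos 5: y in {1,4}, choose 4; 2->4 ok
  pos 6: z in {2}, choose 2; 4->2 ok
  pos 7: x in {3}, choose 3; 2->3 ok
  pos 8: w in {0,5}, choose 0; 3->0 ok
  pos 9: w in {0,5}, choose 5; 0->5 ok
  pos 10: y in {1,4}, choose 1; 5->1 ok
  pos 11: x in {3}, choose 3; 1->3 ok
  pos 12: z in {2}, choose 2; 3->2 ok
  pos 13: w in {0,5}, choose 0; 2->0 ok
  pos 14: z in {2}, choose 2; 0->2 ok
  pos 15: y in {1,4}, choose 1; 2->1 ok

0,3,3,1,2,4,2,3,0,5,1,3,2,0,2,1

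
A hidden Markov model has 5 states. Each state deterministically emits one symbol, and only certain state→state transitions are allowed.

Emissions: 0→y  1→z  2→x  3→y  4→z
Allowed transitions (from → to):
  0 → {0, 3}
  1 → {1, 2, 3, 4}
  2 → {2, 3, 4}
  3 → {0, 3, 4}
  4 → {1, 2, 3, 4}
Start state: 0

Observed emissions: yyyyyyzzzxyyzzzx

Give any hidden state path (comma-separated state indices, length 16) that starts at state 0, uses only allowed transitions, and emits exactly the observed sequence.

0,3,3,0,3,3,4,4,4,2,3,3,4,1,1,2

  0: obs=y cand={0,3} pick 0 [start]
  1: obs=y cand={0,3} pick 3 [0->3 ok]
  2: obs=y cand={0,3} pick 3 [3->3 ok]
  3: obs=y cand={0,3} pick 0 [3->0 ok]
  4: obs=y cand={0,3} pick 3 [0->3 ok]
  5: obs=y cand={0,3} pick 3 [3->3 ok]
  6: obs=z cand={1,4} pick 4 [3->4 ok]
  7: obs=z cand={1,4} pick 4 [4->4 ok]
  8: obs=z cand={1,4} pick 4 [4->4 ok]
  9: obs=x cand={2} pick 2 [4->2 ok]
  10: obs=y cand={0,3} pick 3 [2->3 ok]
  11: obs=y cand={0,3} pick 3 [3->3 ok]
  12: obs=z cand={1,4} pick 4 [3->4 ok]
  13: obs=z cand={1,4} pick 1 [4->1 ok]
  14: obs=z cand={1,4} pick 1 [1->1 ok]
  15: obs=x cand={2} pick 2 [1->2 ok]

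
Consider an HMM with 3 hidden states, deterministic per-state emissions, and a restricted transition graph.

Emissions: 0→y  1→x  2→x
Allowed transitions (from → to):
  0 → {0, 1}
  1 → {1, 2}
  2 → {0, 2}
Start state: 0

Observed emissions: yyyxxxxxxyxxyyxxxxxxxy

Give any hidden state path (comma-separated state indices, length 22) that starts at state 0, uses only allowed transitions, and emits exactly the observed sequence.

  0: obs=y cand={0} pick 0 [start]
  1: obs=y cand={0} pick 0 [0->0 ok]
  2: obs=y cand={0} pick 0 [0->0 ok]
  3: obs=x cand={1,2} pick 1 [0->1 ok]
  4: obs=x cand={1,2} pick 1 [1->1 ok]
  5: obs=x cand={1,2} pick 1 [1->1 ok]
  6: obs=x cand={1,2} pick 1 [1->1 ok]
  7: obs=x cand={1,2} pick 1 [1->1 ok]
  8: obs=x cand={1,2} pick 2 [1->2 ok]
  9: obs=y cand={0} pick 0 [2->0 ok]
  10: obs=x cand={1,2} pick 1 [0->1 ok]
  11: obs=x cand={1,2} pick 2 [1->2 ok]
  12: obs=y cand={0} pick 0 [2->0 ok]
  13: obs=y cand={0} pick 0 [0->0 ok]
  14: obs=x cand={1,2} pick 1 [0->1 ok]
  15: obs=x cand={1,2} pick 1 [1->1 ok]
  16: obs=x cand={1,2} pick 1 [1->1 ok]
  17: obs=x cand={1,2} pick 1 [1->1 ok]
  18: obs=x cand={1,2} pick 1 [1->1 ok]
  19: obs=x cand={1,2} pick 2 [1->2 ok]
  20: obs=x cand={1,2} pick 2 [2->2 ok]
  21: obs=y cand={0} pick 0 [2->0 ok]

0,0,0,1,1,1,1,1,2,0,1,2,0,0,1,1,1,1,1,2,2,0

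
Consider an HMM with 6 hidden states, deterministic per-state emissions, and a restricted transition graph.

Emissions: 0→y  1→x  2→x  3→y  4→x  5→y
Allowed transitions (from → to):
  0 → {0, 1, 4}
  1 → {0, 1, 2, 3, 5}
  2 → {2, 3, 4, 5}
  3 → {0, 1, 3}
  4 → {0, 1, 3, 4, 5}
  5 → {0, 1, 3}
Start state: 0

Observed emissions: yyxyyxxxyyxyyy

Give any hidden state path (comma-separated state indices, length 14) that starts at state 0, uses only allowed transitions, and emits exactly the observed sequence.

  pos 0: y in {0,3,5}, choose 0; start
  pos 1: y in {0,3,5}, choose 0; 0->0 ok
  pos 2: x in {1,2,4}, choose 1; 0->1 ok
  pos 3: y in {0,3,5}, choose 5; 1->5 ok
  pos 4: y in {0,3,5}, choose 0; 5->0 ok
  pos 5: x in {1,2,4}, choose 4; 0->4 ok
  pos 6: x in {1,2,4}, choose 4; 4->4 ok
  pos 7: x in {1,2,4}, choose 1; 4->1 ok
  pos 8: y in {0,3,5}, choose 0; 1->0 ok
  pos 9: y in {0,3,5}, choose 0; 0->0 ok
  pos 10: x in {1,2,4}, choose 4; 0->4 ok
  pos 11: y in {0,3,5}, choose 5; 4->5 ok
  pos 12: y in {0,3,5}, choose 3; 5->3 ok
  pos 13: y in {0,3,5}, choose 0; 3->0 ok

0,0,1,5,0,4,4,1,0,0,4,5,3,0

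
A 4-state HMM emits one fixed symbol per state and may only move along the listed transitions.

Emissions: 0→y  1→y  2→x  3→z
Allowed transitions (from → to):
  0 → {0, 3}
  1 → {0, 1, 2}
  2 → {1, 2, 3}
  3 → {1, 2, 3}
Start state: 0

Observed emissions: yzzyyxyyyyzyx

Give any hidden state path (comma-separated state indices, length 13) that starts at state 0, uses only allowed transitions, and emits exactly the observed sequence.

0,3,3,1,1,2,1,1,1,0,3,1,2

  0: obs=y cand={0,1} pick 0 [start]
  1: obs=z cand={3} pick 3 [0->3 ok]
  2: obs=z cand={3} pick 3 [3->3 ok]
  3: obs=y cand={0,1} pick 1 [3->1 ok]
  4: obs=y cand={0,1} pick 1 [1->1 ok]
  5: obs=x cand={2} pick 2 [1->2 ok]
  6: obs=y cand={0,1} pick 1 [2->1 ok]
  7: obs=y cand={0,1} pick 1 [1->1 ok]
  8: obs=y cand={0,1} pick 1 [1->1 ok]
  9: obs=y cand={0,1} pick 0 [1->0 ok]
  10: obs=z cand={3} pick 3 [0->3 ok]
  11: obs=y cand={0,1} pick 1 [3->1 ok]
  12: obs=x cand={2} pick 2 [1->2 ok]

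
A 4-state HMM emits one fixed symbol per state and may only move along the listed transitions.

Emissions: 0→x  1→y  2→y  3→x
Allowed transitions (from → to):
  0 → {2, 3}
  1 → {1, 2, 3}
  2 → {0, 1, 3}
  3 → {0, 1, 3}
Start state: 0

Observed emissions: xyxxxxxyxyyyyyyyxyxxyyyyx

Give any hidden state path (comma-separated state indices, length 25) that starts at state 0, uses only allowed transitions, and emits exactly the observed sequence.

0,2,3,0,3,3,0,2,3,1,1,2,1,1,1,2,0,2,0,3,1,2,1,2,0

  pos 0: x in {0,3}, choose 0; start
  pos 1: y in {1,2}, choose 2; 0->2 ok
  pos 2: x in {0,3}, choose 3; 2->3 ok
  pos 3: x in {0,3}, choose 0; 3->0 ok
  pos 4: x in {0,3}, choose 3; 0->3 ok
  pos 5: x in {0,3}, choose 3; 3->3 ok
  pos 6: x in {0,3}, choose 0; 3->0 ok
  pos 7: y in {1,2}, choose 2; 0->2 ok
  pos 8: x in {0,3}, choose 3; 2->3 ok
  pos 9: y in {1,2}, choose 1; 3->1 ok
  pos 10: y in {1,2}, choose 1; 1->1 ok
  pos 11: y in {1,2}, choose 2; 1->2 ok
  pos 12: y in {1,2}, choose 1; 2->1 ok
  pos 13: y in {1,2}, choose 1; 1->1 ok
  pos 14: y in {1,2}, choose 1; 1->1 ok
  pos 15: y in {1,2}, choose 2; 1->2 ok
  pos 16: x in {0,3}, choose 0; 2->0 ok
  pos 17: y in {1,2}, choose 2; 0->2 ok
  pos 18: x in {0,3}, choose 0; 2->0 ok
  pos 19: x in {0,3}, choose 3; 0->3 ok
  pos 20: y in {1,2}, choose 1; 3->1 ok
  pos 21: y in {1,2}, choose 2; 1->2 ok
  pos 22: y in {1,2}, choose 1; 2->1 ok
  pos 23: y in {1,2}, choose 2; 1->2 ok
  pos 24: x in {0,3}, choose 0; 2->0 ok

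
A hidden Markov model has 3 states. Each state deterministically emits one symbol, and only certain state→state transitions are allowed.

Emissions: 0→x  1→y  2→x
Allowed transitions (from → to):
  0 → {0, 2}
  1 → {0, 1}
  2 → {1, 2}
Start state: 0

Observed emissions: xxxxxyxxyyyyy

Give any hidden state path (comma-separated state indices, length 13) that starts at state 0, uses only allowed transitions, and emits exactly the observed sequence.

0,0,0,0,2,1,0,2,1,1,1,1,1

  t0 'x' -> {0,2}, take 0 (start)
  t1 'x' -> {0,2}, take 0 (0->0 ok)
  t2 'x' -> {0,2}, take 0 (0->0 ok)
  t3 'x' -> {0,2}, take 0 (0->0 ok)
  t4 'x' -> {0,2}, take 2 (0->2 ok)
  t5 'y' -> {1}, take 1 (2->1 ok)
  t6 'x' -> {0,2}, take 0 (1->0 ok)
  t7 'x' -> {0,2}, take 2 (0->2 ok)
  t8 'y' -> {1}, take 1 (2->1 ok)
  t9 'y' -> {1}, take 1 (1->1 ok)
  t10 'y' -> {1}, take 1 (1->1 ok)
  t11 'y' -> {1}, take 1 (1->1 ok)
  t12 'y' -> {1}, take 1 (1->1 ok)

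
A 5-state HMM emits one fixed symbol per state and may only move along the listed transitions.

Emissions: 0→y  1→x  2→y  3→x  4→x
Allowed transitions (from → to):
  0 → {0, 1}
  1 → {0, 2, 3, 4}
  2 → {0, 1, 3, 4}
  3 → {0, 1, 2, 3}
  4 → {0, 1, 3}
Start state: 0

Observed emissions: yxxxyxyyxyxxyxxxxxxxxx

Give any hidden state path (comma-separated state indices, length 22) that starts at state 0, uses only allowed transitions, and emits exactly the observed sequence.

  [0] y  {0,2}  => 0  start
  [1] x  {1,3,4}  => 1  0->1 ok
  [2] x  {1,3,4}  => 4  1->4 ok
  [3] x  {1,3,4}  => 3  4->3 ok
  [4] y  {0,2}  => 0  3->0 ok
  [5] x  {1,3,4}  => 1  0->1 ok
  [6] y  {0,2}  => 0  1->0 ok
  [7] y  {0,2}  => 0  0->0 ok
  [8] x  {1,3,4}  => 1  0->1 ok
  [9] y  {0,2}  => 2  1->2 ok
  [10] x  {1,3,4}  => 3  2->3 ok
  [11] x  {1,3,4}  => 3  3->3 ok
  [12] y  {0,2}  => 2  3->2 ok
  [13] x  {1,3,4}  => 3  2->3 ok
  [14] x  {1,3,4}  => 1  3->1 ok
  [15] x  {1,3,4}  => 4  1->4 ok
  [16] x  {1,3,4}  => 1  4->1 ok
  [17] x  {1,3,4}  => 4  1->4 ok
  [18] x  {1,3,4}  => 1  4->1 ok
  [19] x  {1,3,4}  => 3  1->3 ok
  [20] x  {1,3,4}  => 1  3->1 ok
  [21] x  {1,3,4}  => 4  1->4 ok

0,1,4,3,0,1,0,0,1,2,3,3,2,3,1,4,1,4,1,3,1,4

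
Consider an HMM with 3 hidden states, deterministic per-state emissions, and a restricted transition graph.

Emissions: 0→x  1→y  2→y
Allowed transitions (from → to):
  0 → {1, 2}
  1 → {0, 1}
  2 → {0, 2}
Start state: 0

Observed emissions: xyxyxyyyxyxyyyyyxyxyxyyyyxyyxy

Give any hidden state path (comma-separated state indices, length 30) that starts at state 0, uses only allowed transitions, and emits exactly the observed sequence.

  pos 0: x in {0}, choose 0; start
  pos 1: y in {1,2}, choose 1; 0->1 ok
  pos 2: x in {0}, choose 0; 1->0 ok
  pos 3: y in {1,2}, choose 2; 0->2 ok
  pos 4: x in {0}, choose 0; 2->0 ok
  pos 5: y in {1,2}, choose 2; 0->2 ok
  pos 6: y in {1,2}, choose 2; 2->2 ok
  pos 7: y in {1,2}, choose 2; 2->2 ok
  pos 8: x in {0}, choose 0; 2->0 ok
  pos 9: y in {1,2}, choose 1; 0->1 ok
  pos 10: x in {0}, choose 0; 1->0 ok
  pos 11: y in {1,2}, choose 2; 0->2 ok
  pos 12: y in {1,2}, choose 2; 2->2 ok
  pos 13: y in {1,2}, choose 2; 2->2 ok
  pos 14: y in {1,2}, choose 2; 2->2 ok
  pos 15: y in {1,2}, choose 2; 2->2 ok
  pos 16: x in {0}, choose 0; 2->0 ok
  pos 17: y in {1,2}, choose 2; 0->2 ok
  pos 18: x in {0}, choose 0; 2->0 ok
  pos 19: y in {1,2}, choose 1; 0->1 ok
  pos 20: x in {0}, choose 0; 1->0 ok
  pos 21: y in {1,2}, choose 1; 0->1 ok
  pos 22: y in {1,2}, choose 1; 1->1 ok
  pos 23: y in {1,2}, choose 1; 1->1 ok
  pos 24: y in {1,2}, choose 1; 1->1 ok
  pos 25: x in {0}, choose 0; 1->0 ok
  pos 26: y in {1,2}, choose 1; 0->1 ok
  pos 27: y in {1,2}, choose 1; 1->1 ok
  pos 28: x in {0}, choose 0; 1->0 ok
  pos 29: y in {1,2}, choose 2; 0->2 ok

0,1,0,2,0,2,2,2,0,1,0,2,2,2,2,2,0,2,0,1,0,1,1,1,1,0,1,1,0,2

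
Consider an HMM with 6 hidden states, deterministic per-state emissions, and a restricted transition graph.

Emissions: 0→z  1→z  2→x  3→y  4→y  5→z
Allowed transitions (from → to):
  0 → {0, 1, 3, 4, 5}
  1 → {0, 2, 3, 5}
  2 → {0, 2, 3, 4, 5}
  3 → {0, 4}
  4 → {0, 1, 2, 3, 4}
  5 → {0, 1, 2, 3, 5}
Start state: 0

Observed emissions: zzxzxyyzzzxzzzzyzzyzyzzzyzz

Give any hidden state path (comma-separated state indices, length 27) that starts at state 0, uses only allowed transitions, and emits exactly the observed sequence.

0,5,2,5,2,3,4,0,1,5,2,0,0,0,0,3,0,1,3,0,4,0,5,5,3,0,0

  pos 0: z in {0,1,5}, choose 0; start
  pos 1: z in {0,1,5}, choose 5; 0->5 ok
  pos 2: x in {2}, choose 2; 5->2 ok
  pos 3: z in {0,1,5}, choose 5; 2->5 ok
  pos 4: x in {2}, choose 2; 5->2 ok
  pos 5: y in {3,4}, choose 3; 2->3 ok
  pos 6: y in {3,4}, choose 4; 3->4 ok
  pos 7: z in {0,1,5}, choose 0; 4->0 ok
  pos 8: z in {0,1,5}, choose 1; 0->1 ok
  pos 9: z in {0,1,5}, choose 5; 1->5 ok
  pos 10: x in {2}, choose 2; 5->2 ok
  pos 11: z in {0,1,5}, choose 0; 2->0 ok
  pos 12: z in {0,1,5}, choose 0; 0->0 ok
  pos 13: z in {0,1,5}, choose 0; 0->0 ok
  pos 14: z in {0,1,5}, choose 0; 0->0 ok
  pos 15: y in {3,4}, choose 3; 0->3 ok
  pos 16: z in {0,1,5}, choose 0; 3->0 ok
  pos 17: z in {0,1,5}, choose 1; 0->1 ok
  pos 18: y in {3,4}, choose 3; 1->3 ok
  pos 19: z in {0,1,5}, choose 0; 3->0 ok
  pos 20: y in {3,4}, choose 4; 0->4 ok
  pos 21: z in {0,1,5}, choose 0; 4->0 ok
  pos 22: z in {0,1,5}, choose 5; 0->5 ok
  pos 23: z in {0,1,5}, choose 5; 5->5 ok
  pos 24: y in {3,4}, choose 3; 5->3 ok
  pos 25: z in {0,1,5}, choose 0; 3->0 ok
  pos 26: z in {0,1,5}, choose 0; 0->0 ok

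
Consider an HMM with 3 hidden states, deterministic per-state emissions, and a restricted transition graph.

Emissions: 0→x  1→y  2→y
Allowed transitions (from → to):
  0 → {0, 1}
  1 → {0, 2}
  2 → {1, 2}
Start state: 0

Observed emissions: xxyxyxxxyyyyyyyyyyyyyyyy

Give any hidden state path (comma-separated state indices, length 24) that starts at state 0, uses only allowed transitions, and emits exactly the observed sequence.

0,0,1,0,1,0,0,0,1,2,2,1,2,1,2,1,2,1,2,2,2,2,2,2

  0: obs=x cand={0} pick 0 [start]
  1: obs=x cand={0} pick 0 [0->0 ok]
  2: obs=y cand={1,2} pick 1 [0->1 ok]
  3: obs=x cand={0} pick 0 [1->0 ok]
  4: obs=y cand={1,2} pick 1 [0->1 ok]
  5: obs=x cand={0} pick 0 [1->0 ok]
  6: obs=x cand={0} pick 0 [0->0 ok]
  7: obs=x cand={0} pick 0 [0->0 ok]
  8: obs=y cand={1,2} pick 1 [0->1 ok]
  9: obs=y cand={1,2} pick 2 [1->2 ok]
  10: obs=y cand={1,2} pick 2 [2->2 ok]
  11: obs=y cand={1,2} pick 1 [2->1 ok]
  12: obs=y cand={1,2} pick 2 [1->2 ok]
  13: obs=y cand={1,2} pick 1 [2->1 ok]
  14: obs=y cand={1,2} pick 2 [1->2 ok]
  15: obs=y cand={1,2} pick 1 [2->1 ok]
  16: obs=y cand={1,2} pick 2 [1->2 ok]
  17: obs=y cand={1,2} pick 1 [2->1 ok]
  18: obs=y cand={1,2} pick 2 [1->2 ok]
  19: obs=y cand={1,2} pick 2 [2->2 ok]
  20: obs=y cand={1,2} pick 2 [2->2 ok]
  21: obs=y cand={1,2} pick 2 [2->2 ok]
  22: obs=y cand={1,2} pick 2 [2->2 ok]
  23: obs=y cand={1,2} pick 2 [2->2 ok]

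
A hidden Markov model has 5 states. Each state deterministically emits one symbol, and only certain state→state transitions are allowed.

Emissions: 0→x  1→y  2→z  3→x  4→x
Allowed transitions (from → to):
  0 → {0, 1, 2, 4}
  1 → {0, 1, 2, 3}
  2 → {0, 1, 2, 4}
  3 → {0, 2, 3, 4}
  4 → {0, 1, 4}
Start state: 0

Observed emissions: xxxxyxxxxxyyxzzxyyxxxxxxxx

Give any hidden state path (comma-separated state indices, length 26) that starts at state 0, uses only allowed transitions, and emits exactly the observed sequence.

  0: obs=x cand={0,3,4} pick 0 [start]
  1: obs=x cand={0,3,4} pick 0 [0->0 ok]
  2: obs=x cand={0,3,4} pick 4 [0->4 ok]
  3: obs=x cand={0,3,4} pick 4 [4->4 ok]
  4: obs=y cand={1} pick 1 [4->1 ok]
  5: obs=x cand={0,3,4} pick 3 [1->3 ok]
  6: obs=x cand={0,3,4} pick 0 [3->0 ok]
  7: obs=x cand={0,3,4} pick 4 [0->4 ok]
  8: obs=x cand={0,3,4} pick 0 [4->0 ok]
  9: obs=x cand={0,3,4} pick 4 [0->4 ok]
  10: obs=y cand={1} pick 1 [4->1 ok]
  11: obs=y cand={1} pick 1 [1->1 ok]
  12: obs=x cand={0,3,4} pick 0 [1->0 ok]
  13: obs=z cand={2} pick 2 [0->2 ok]
  14: obs=z cand={2} pick 2 [2->2 ok]
  15: obs=x cand={0,3,4} pick 4 [2->4 ok]
  16: obs=y cand={1} pick 1 [4->1 ok]
  17: obs=y cand={1} pick 1 [1->1 ok]
  18: obs=x cand={0,3,4} pick 3 [1->3 ok]
  19: obs=x cand={0,3,4} pick 3 [3->3 ok]
  20: obs=x cand={0,3,4} pick 3 [3->3 ok]
  21: obs=x cand={0,3,4} pick 4 [3->4 ok]
  22: obs=x cand={0,3,4} pick 4 [4->4 ok]
  23: obs=x cand={0,3,4} pick 4 [4->4 ok]
  24: obs=x cand={0,3,4} pick 4 [4->4 ok]
  25: obs=x cand={0,3,4} pick 4 [4->4 ok]

0,0,4,4,1,3,0,4,0,4,1,1,0,2,2,4,1,1,3,3,3,4,4,4,4,4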